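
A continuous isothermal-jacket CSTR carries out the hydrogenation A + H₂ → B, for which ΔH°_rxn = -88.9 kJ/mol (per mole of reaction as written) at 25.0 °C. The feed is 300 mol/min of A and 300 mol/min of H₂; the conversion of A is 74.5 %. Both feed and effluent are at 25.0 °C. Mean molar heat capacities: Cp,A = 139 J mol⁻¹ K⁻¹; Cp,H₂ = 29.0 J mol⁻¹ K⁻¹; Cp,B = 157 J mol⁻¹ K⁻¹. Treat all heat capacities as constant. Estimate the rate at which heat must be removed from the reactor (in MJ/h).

Extent of reaction ξ = 0.745 × 300 = 223.5 mol/min
Reaction term: ξ·ΔH°_rxn = 223.5 × -88.9 = -19869 kJ/min
Q = ΔH = -19869 kJ/min = -331.15 kW
Heat removed = 1192.1 MJ/h

Q_out = 1190 MJ/h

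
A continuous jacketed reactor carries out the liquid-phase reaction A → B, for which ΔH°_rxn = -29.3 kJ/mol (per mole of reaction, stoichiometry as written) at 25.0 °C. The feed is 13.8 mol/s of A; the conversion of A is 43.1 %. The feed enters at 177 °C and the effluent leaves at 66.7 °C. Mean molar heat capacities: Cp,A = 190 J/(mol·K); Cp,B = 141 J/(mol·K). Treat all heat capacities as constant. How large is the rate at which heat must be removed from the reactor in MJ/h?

Q_out = 1710 MJ/h

Extent of reaction ξ = 0.431 × 13.8 = 5.9478 mol/s
Reaction term: ξ·ΔH°_rxn = 5.9478 × -29.3 = -174.27 kJ/s
Sensible, feed 177→25 °C: -398.54 kJ/s
Outlet flows (mol/s): A 7.8522, B 5.9478
Sensible, products 25→66.7 °C: 97.184 kJ/s
Q = ΔH = -475.63 kJ/s = -475.63 kW
Heat removed = 1712.3 MJ/h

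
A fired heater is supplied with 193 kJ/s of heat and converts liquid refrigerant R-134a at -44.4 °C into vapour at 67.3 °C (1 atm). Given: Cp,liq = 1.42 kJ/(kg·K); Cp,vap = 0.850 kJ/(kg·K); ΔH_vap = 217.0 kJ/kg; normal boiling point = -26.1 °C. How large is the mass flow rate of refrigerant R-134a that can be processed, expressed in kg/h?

Δh = 1.42×(-26.1−-44.4) + 217.0 + 0.850×(67.3−-26.1) = 322.38 kJ/kg
Q = 193 kJ/s = 193 kJ/s = 694800 kJ/h
ṁ = Q/Δh = 694800 / 322.38 = 2155.2 kg/h

ṁ = 2160 kg/h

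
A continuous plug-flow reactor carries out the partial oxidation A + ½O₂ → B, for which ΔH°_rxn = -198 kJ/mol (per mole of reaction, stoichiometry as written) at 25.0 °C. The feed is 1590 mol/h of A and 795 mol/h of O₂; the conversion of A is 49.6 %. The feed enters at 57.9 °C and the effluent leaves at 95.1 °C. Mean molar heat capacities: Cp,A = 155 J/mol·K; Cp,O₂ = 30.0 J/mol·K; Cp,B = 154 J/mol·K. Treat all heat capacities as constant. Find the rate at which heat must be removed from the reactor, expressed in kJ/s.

Extent of reaction ξ = 0.496 × 1590 = 788.64 mol/h
Reaction term: ξ·ΔH°_rxn = 788.64 × -198 = -156150 kJ/h
Sensible, feed 57.9→25 °C: -8892.9 kJ/h
Outlet flows (mol/h): A 801.36, O₂ 400.68, B 788.64
Sensible, products 25→95.1 °C: 18063 kJ/h
Q = ΔH = -146980 kJ/h = -40.828 kW
Heat removed = 40.828 kJ/s

Q_out = 40.8 kJ/s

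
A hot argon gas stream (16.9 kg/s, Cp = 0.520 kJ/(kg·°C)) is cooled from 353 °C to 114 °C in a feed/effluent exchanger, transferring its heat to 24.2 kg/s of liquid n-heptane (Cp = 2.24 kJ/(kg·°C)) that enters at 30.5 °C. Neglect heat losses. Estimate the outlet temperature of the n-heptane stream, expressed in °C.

Heat released by hot stream: Q = 16.9 × 0.520 × (353 − 114) = 2100.3 kJ/s
Energy balance on cold side (adiabatic exchanger): Q = ṁ_c·Cp_c·(T_c,out − T_c,in)
T_c,out = 30.5 + 2100.3/(24.2 × 2.24) = 69.246 °C

T_c,out = 69.2 °C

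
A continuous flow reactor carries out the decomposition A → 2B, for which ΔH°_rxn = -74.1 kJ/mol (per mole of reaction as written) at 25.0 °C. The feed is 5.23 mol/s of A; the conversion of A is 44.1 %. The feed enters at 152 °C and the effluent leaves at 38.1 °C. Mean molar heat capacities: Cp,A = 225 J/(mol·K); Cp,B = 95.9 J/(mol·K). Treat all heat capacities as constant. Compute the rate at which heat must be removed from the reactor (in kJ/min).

Q_out = 18400 kJ/min

Extent of reaction ξ = 0.441 × 5.23 = 2.3064 mol/s
Reaction term: ξ·ΔH°_rxn = 2.3064 × -74.1 = -170.91 kJ/s
Sensible, feed 152→25 °C: -149.45 kJ/s
Outlet flows (mol/s): A 2.9236, B 4.6129
Sensible, products 25→38.1 °C: 14.412 kJ/s
Q = ΔH = -305.94 kJ/s = -305.94 kW
Heat removed = 18356 kJ/min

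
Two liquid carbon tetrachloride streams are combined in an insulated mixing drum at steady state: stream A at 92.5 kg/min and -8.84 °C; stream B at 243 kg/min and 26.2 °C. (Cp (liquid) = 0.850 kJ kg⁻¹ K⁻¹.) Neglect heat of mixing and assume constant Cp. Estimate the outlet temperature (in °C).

T_out = 16.5 °C

No heat crosses the boundary, so H_out = H_in.
T_out = Σ ṁᵢCp,ᵢTᵢ / Σ ṁᵢCp,ᵢ
      = 4716.6 / 285.17 = 16.539 °C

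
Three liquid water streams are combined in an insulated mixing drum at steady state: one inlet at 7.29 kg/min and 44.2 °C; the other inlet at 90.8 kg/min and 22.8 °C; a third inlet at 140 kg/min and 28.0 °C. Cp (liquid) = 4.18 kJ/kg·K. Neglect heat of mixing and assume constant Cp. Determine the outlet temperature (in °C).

Energy balance with Q = 0: Σ ṁᵢCp,ᵢ(T_out − Tᵢ) = 0
T_out = Σ ṁᵢCp,ᵢTᵢ / Σ ṁᵢCp,ᵢ
      = 26386 / 995.22 = 26.513 °C

T_out = 26.5 °C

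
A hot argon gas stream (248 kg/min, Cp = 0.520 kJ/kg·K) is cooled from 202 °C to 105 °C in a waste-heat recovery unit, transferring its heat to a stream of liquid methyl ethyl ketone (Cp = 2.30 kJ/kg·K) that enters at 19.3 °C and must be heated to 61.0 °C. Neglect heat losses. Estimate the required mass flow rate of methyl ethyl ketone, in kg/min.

ṁ_c = 130 kg/min

Heat released by hot stream: Q = 248 × 0.520 × (202 − 105) = 12509 kJ/min
Energy balance on cold side (adiabatic exchanger): Q = ṁ_c·Cp_c·(T_c,out − T_c,in)
ṁ_c = 12509 / [2.30 × (61.0 − 19.3)] = 130.43 kg/min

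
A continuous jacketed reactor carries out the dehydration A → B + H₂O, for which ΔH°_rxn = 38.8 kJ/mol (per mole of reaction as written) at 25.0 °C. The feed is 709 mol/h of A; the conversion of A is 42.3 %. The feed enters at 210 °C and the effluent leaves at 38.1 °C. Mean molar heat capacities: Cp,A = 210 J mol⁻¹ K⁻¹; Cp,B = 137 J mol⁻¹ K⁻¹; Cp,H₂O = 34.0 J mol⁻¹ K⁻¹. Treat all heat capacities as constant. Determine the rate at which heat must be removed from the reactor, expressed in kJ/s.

Extent of reaction ξ = 0.423 × 709 = 299.91 mol/h
Reaction term: ξ·ΔH°_rxn = 299.91 × 38.8 = 11636 kJ/h
Sensible, feed 210→25 °C: -27545 kJ/h
Outlet flows (mol/h): A 409.09, B 299.91, H₂O 299.91
Sensible, products 25→38.1 °C: 1797.2 kJ/h
Q = ΔH = -14111 kJ/h = -3.9197 kW
Heat removed = 3.9197 kJ/s

Q_out = 3.92 kJ/s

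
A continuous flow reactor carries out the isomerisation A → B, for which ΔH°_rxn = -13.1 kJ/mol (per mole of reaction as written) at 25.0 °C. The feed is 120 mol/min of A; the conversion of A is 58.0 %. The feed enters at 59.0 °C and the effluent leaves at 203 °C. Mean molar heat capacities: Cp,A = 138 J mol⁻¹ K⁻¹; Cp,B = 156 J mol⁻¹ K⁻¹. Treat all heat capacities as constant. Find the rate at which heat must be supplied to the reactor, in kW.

Extent of reaction ξ = 0.580 × 120 = 69.6 mol/min
Reaction term: ξ·ΔH°_rxn = 69.6 × -13.1 = -911.76 kJ/min
Sensible, feed 59.0→25 °C: -563.04 kJ/min
Outlet flows (mol/min): A 50.4, B 69.6
Sensible, products 25→203 °C: 3170.7 kJ/min
Q = ΔH = 1695.9 kJ/min = 28.265 kW
Heat supplied = 28.265 kW

Q_in = 28.3 kW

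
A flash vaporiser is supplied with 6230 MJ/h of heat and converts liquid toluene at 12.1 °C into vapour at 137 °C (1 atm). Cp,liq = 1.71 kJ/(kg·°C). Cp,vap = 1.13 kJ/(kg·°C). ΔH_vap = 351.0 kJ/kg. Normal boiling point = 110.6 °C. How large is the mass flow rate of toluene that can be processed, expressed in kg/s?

ṁ = 3.15 kg/s

Δh = 1.71×(110.6−12.1) + 351.0 + 1.13×(137−110.6) = 549.27 kJ/kg
Q = 6230 MJ/h = 1730.6 kJ/s = 1730.6 kJ/s
ṁ = Q/Δh = 1730.6 / 549.27 = 3.1507 kg/s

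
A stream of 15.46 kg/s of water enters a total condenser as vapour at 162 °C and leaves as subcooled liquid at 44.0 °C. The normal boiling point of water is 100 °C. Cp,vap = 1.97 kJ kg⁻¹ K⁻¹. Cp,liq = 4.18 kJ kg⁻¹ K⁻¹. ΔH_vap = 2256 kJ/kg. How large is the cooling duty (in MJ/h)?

vapour 162→100 °C: -122.14 kJ/kg
condensation at 100 °C: -2256 kJ/kg
liquid 100→44.0 °C: -234.08 kJ/kg
Δh = -122.14 + -2256 + -234.08 = -2612.2 kJ/kg
Q = ṁ·Δh = 15.46 kg/s × -2612.2 kJ/kg = -40385 kJ/s
|Q| = 40385 kW = 145390 MJ/h

Q_c = 145000 MJ/h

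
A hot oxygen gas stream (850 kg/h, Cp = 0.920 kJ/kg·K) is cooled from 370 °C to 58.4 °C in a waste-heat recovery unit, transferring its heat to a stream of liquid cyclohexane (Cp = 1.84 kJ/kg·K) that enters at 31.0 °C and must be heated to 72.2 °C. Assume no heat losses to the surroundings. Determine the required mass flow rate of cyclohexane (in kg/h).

Heat released by hot stream: Q = 850 × 0.920 × (370 − 58.4) = 243670 kJ/h
Energy balance on cold side (adiabatic exchanger): Q = ṁ_c·Cp_c·(T_c,out − T_c,in)
ṁ_c = 243670 / [1.84 × (72.2 − 31.0)] = 3214.3 kg/h

ṁ_c = 3210 kg/h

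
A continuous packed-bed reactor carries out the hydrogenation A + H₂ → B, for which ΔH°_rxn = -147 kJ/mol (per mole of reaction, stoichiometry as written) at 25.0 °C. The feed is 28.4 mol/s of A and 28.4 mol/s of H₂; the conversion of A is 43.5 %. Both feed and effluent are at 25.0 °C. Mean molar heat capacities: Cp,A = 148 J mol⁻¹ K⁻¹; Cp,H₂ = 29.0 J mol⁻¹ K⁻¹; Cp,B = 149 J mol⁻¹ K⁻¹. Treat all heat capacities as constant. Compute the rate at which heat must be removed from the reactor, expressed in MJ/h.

Extent of reaction ξ = 0.435 × 28.4 = 12.354 mol/s
Reaction term: ξ·ΔH°_rxn = 12.354 × -147 = -1816 kJ/s
Q = ΔH = -1816 kJ/s = -1816 kW
Heat removed = 6537.7 MJ/h

Q_out = 6540 MJ/h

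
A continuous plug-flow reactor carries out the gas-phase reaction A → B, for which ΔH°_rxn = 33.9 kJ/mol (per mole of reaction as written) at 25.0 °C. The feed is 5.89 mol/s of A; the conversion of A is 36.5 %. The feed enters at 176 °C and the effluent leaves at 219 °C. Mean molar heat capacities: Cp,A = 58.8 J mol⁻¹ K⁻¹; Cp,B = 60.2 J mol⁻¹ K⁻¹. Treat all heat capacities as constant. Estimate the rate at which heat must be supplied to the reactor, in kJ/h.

Q_in = 318000 kJ/h

Extent of reaction ξ = 0.365 × 5.89 = 2.1498 mol/s
Reaction term: ξ·ΔH°_rxn = 2.1498 × 33.9 = 72.88 kJ/s
Sensible, feed 176→25 °C: -52.296 kJ/s
Outlet flows (mol/s): A 3.7401, B 2.1498
Sensible, products 25→219 °C: 67.772 kJ/s
Q = ΔH = 88.356 kJ/s = 88.356 kW
Heat supplied = 318080 kJ/h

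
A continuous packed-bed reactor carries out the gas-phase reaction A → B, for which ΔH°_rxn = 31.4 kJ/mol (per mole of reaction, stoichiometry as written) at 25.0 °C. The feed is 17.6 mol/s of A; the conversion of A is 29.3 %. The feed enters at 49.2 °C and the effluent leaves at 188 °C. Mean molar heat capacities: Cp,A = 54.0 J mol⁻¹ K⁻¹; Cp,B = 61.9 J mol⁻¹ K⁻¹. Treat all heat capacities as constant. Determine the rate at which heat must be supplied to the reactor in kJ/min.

Extent of reaction ξ = 0.293 × 17.6 = 5.1568 mol/s
Reaction term: ξ·ΔH°_rxn = 5.1568 × 31.4 = 161.92 kJ/s
Sensible, feed 49.2→25 °C: -23 kJ/s
Outlet flows (mol/s): A 12.443, B 5.1568
Sensible, products 25→188 °C: 161.56 kJ/s
Q = ΔH = 300.48 kJ/s = 300.48 kW
Heat supplied = 18029 kJ/min

Q_in = 18000 kJ/min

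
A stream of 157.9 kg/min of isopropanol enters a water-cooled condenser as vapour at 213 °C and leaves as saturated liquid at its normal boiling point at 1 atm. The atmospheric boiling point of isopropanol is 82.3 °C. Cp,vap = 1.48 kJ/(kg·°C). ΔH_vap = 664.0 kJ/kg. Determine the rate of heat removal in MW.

vapour 213→82.3 °C: -193.44 kJ/kg
condensation at 82.3 °C: -664 kJ/kg
Δh = -193.44 + -664 = -857.44 kJ/kg
Q = ṁ·Δh = 157.9 kg/min × -857.44 kJ/kg = -135390 kJ/min
|Q| = 2256.5 kW = 2.2565 MW

Q_c = 2.26 MW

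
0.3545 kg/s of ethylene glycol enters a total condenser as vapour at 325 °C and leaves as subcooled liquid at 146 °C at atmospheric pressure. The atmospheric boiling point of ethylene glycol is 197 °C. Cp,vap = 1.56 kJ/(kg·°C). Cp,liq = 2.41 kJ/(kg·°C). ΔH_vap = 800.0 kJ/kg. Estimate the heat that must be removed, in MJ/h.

Q_c = 1430 MJ/h

vapour 325→197 °C: -199.68 kJ/kg
condensation at 197 °C: -800 kJ/kg
liquid 197→146 °C: -122.91 kJ/kg
Δh = -199.68 + -800 + -122.91 = -1122.6 kJ/kg
Q = ṁ·Δh = 0.3545 kg/s × -1122.6 kJ/kg = -397.96 kJ/s
|Q| = 397.96 kW = 1432.6 MJ/h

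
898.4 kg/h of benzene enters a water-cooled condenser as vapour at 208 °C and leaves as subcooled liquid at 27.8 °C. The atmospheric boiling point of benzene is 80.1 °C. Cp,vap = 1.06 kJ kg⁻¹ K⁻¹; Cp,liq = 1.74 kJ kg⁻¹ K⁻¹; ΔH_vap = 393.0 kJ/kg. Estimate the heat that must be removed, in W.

vapour 208→80.1 °C: -135.57 kJ/kg
condensation at 80.1 °C: -393 kJ/kg
liquid 80.1→27.8 °C: -91.002 kJ/kg
Δh = -135.57 + -393 + -91.002 = -619.58 kJ/kg
Q = ṁ·Δh = 898.4 kg/h × -619.58 kJ/kg = -556630 kJ/h
|Q| = 154.62 kW = 154620 W

Q_c = 155000 W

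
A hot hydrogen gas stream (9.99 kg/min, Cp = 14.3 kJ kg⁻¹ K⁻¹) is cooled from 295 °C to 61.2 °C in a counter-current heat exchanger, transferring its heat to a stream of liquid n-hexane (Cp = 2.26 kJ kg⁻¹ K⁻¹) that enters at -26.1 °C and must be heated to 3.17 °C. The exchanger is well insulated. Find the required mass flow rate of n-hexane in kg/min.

ṁ_c = 505 kg/min

Heat released by hot stream: Q = 9.99 × 14.3 × (295 − 61.2) = 33400 kJ/min
Energy balance on cold side (adiabatic exchanger): Q = ṁ_c·Cp_c·(T_c,out − T_c,in)
ṁ_c = 33400 / [2.26 × (3.17 − -26.1)] = 504.91 kg/min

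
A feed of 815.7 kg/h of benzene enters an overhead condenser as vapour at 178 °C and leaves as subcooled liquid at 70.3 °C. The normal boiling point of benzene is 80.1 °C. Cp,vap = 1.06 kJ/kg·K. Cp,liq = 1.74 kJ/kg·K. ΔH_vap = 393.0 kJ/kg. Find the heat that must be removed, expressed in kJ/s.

Q_c = 116 kJ/s

vapour 178→80.1 °C: -103.77 kJ/kg
condensation at 80.1 °C: -393 kJ/kg
liquid 80.1→70.3 °C: -17.052 kJ/kg
Δh = -103.77 + -393 + -17.052 = -513.83 kJ/kg
Q = ṁ·Δh = 815.7 kg/h × -513.83 kJ/kg = -419130 kJ/h
|Q| = 116.42 kW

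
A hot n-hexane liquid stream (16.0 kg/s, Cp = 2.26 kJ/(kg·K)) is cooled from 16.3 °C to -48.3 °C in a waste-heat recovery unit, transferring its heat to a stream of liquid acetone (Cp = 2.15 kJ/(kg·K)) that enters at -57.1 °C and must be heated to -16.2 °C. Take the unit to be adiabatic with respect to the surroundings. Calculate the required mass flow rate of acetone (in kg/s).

Heat released by hot stream: Q = 16.0 × 2.26 × (16.3 − -48.3) = 2335.9 kJ/s
Energy balance on cold side (adiabatic exchanger): Q = ṁ_c·Cp_c·(T_c,out − T_c,in)
ṁ_c = 2335.9 / [2.15 × (-16.2 − -57.1)] = 26.564 kg/s

ṁ_c = 26.6 kg/s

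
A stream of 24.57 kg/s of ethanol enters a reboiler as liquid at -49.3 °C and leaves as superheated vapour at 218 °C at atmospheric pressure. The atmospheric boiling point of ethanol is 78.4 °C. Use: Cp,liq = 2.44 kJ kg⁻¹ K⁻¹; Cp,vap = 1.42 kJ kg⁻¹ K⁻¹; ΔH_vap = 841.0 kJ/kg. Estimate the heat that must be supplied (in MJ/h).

Q = 119000 MJ/h

liquid -49.3→78.4 °C: 311.59 kJ/kg
vaporisation at 78.4 °C: 841 kJ/kg
vapour 78.4→218 °C: 198.23 kJ/kg
Δh = 311.59 + 841 + 198.23 = 1350.8 kJ/kg
Q = ṁ·Δh = 24.57 kg/s × 1350.8 kJ/kg = 33190 kJ/s
|Q| = 33190 kW = 119480 MJ/h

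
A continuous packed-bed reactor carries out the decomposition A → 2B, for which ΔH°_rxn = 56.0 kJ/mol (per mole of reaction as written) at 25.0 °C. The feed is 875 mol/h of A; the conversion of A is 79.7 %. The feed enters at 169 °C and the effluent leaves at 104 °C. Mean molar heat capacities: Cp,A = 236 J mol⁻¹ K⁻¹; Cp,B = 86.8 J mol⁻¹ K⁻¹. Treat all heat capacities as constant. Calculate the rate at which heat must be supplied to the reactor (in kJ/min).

Extent of reaction ξ = 0.797 × 875 = 697.38 mol/h
Reaction term: ξ·ΔH°_rxn = 697.38 × 56.0 = 39053 kJ/h
Sensible, feed 169→25 °C: -29736 kJ/h
Outlet flows (mol/h): A 177.62, B 1394.8
Sensible, products 25→104 °C: 12876 kJ/h
Q = ΔH = 22193 kJ/h = 6.1646 kW
Heat supplied = 369.88 kJ/min

Q_in = 370 kJ/min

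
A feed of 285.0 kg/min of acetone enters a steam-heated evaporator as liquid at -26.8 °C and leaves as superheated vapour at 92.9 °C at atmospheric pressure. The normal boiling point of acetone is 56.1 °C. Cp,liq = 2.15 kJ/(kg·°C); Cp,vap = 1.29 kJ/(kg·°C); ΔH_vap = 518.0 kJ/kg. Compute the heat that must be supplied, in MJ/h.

Q = 12700 MJ/h

liquid -26.8→56.1 °C: 178.24 kJ/kg
vaporisation at 56.1 °C: 518 kJ/kg
vapour 56.1→92.9 °C: 47.472 kJ/kg
Δh = 178.24 + 518 + 47.472 = 743.71 kJ/kg
Q = ṁ·Δh = 285.0 kg/min × 743.71 kJ/kg = 211960 kJ/min
|Q| = 3532.6 kW = 12717 MJ/h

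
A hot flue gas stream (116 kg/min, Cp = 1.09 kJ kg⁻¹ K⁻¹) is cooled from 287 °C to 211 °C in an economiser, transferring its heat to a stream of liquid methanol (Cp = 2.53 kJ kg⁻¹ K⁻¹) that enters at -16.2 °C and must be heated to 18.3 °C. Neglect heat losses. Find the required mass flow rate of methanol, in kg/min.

Heat released by hot stream: Q = 116 × 1.09 × (287 − 211) = 9609.4 kJ/min
Energy balance on cold side (adiabatic exchanger): Q = ṁ_c·Cp_c·(T_c,out − T_c,in)
ṁ_c = 9609.4 / [2.53 × (18.3 − -16.2)] = 110.09 kg/min

ṁ_c = 110 kg/min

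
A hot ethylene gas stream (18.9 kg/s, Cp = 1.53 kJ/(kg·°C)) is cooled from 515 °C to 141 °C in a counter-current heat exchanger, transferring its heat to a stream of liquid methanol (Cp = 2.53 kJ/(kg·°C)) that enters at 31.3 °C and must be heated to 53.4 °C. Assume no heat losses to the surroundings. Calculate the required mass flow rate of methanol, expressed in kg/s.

Heat released by hot stream: Q = 18.9 × 1.53 × (515 − 141) = 10815 kJ/s
Energy balance on cold side (adiabatic exchanger): Q = ṁ_c·Cp_c·(T_c,out − T_c,in)
ṁ_c = 10815 / [2.53 × (53.4 − 31.3)] = 193.42 kg/s

ṁ_c = 193 kg/s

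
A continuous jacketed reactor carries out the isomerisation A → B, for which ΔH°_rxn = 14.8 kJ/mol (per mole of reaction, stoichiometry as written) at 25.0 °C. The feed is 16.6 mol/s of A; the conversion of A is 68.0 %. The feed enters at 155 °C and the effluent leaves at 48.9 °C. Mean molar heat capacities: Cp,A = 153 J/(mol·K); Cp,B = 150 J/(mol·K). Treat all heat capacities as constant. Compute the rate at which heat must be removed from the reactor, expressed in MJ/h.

Extent of reaction ξ = 0.680 × 16.6 = 11.288 mol/s
Reaction term: ξ·ΔH°_rxn = 11.288 × 14.8 = 167.06 kJ/s
Sensible, feed 155→25 °C: -330.17 kJ/s
Outlet flows (mol/s): A 5.312, B 11.288
Sensible, products 25→48.9 °C: 59.892 kJ/s
Q = ΔH = -103.22 kJ/s = -103.22 kW
Heat removed = 371.59 MJ/h

Q_out = 372 MJ/h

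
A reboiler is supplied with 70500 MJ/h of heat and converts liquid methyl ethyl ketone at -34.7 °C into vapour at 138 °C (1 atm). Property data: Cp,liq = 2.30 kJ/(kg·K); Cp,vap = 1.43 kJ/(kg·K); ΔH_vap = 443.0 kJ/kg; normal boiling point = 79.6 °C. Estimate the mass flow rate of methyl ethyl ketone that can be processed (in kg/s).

Δh = 2.30×(79.6−-34.7) + 443.0 + 1.43×(138−79.6) = 789.4 kJ/kg
Q = 70500 MJ/h = 19583 kJ/s = 19583 kJ/s
ṁ = Q/Δh = 19583 / 789.4 = 24.808 kg/s

ṁ = 24.8 kg/s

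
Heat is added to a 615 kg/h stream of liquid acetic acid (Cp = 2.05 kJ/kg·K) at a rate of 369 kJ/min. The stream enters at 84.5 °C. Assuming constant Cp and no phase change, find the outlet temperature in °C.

T_out = 102 °C

Q = 369 kJ/min = 22140 kJ/h
ΔT = Q/(ṁ·Cp) = 22140/(615×2.05) = 17.561 K
T_out = 84.5 + 17.561 = 102.06 °C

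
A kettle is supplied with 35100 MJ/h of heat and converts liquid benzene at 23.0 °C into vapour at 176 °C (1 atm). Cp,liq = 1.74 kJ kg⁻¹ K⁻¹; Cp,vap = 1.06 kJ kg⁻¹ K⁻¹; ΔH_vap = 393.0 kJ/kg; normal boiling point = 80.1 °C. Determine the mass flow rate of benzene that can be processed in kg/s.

ṁ = 16.4 kg/s

Δh = 1.74×(80.1−23.0) + 393.0 + 1.06×(176−80.1) = 594.01 kJ/kg
Q = 35100 MJ/h = 9750 kJ/s = 9750 kJ/s
ṁ = Q/Δh = 9750 / 594.01 = 16.414 kg/s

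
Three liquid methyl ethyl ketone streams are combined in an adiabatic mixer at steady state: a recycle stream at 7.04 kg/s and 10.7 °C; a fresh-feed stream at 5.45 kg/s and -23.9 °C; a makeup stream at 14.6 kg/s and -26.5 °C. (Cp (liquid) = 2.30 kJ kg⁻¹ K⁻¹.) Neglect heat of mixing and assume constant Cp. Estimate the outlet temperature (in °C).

T_out = -16.3 °C

No heat crosses the boundary, so H_out = H_in.
T_out = Σ ṁᵢCp,ᵢTᵢ / Σ ṁᵢCp,ᵢ
      = -1016.2 / 62.307 = -16.31 °C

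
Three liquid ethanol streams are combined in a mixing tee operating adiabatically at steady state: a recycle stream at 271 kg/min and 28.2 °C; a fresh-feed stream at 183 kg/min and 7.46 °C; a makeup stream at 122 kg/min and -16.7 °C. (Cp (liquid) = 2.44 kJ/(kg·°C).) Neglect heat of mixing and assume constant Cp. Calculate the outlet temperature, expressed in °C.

Adiabatic, steady state ⇒ Σ ṁᵢCp,ᵢ(T_out − Tᵢ) = 0
Σ ṁᵢCp,ᵢTᵢ = 271×2.44×28.2 + 183×2.44×7.46 + 122×2.44×-16.7 = 17007
Σ ṁᵢCp,ᵢ = 271×2.44 + 183×2.44 + 122×2.44 = 1405.4
T_out = 17007 / 1405.4 = 12.101 °C

T_out = 12.1 °C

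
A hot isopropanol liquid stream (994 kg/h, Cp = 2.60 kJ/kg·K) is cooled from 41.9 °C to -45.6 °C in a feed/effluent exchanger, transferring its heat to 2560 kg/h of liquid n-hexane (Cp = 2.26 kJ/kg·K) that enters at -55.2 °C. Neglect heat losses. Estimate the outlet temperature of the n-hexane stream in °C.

Heat released by hot stream: Q = 994 × 2.60 × (41.9 − -45.6) = 226140 kJ/h
Energy balance on cold side (adiabatic exchanger): Q = ṁ_c·Cp_c·(T_c,out − T_c,in)
T_c,out = -55.2 + 226140/(2560 × 2.26) = -16.114 °C

T_c,out = -16.1 °C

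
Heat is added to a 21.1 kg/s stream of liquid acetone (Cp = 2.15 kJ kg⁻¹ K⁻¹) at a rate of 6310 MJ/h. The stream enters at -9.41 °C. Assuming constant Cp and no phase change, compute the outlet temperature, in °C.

Q = 6310 MJ/h = 1752.8 kJ/s
ΔT = Q/(ṁ·Cp) = 1752.8/(21.1×2.15) = 38.637 K
T_out = -9.41 + 38.637 = 29.227 °C

T_out = 29.2 °C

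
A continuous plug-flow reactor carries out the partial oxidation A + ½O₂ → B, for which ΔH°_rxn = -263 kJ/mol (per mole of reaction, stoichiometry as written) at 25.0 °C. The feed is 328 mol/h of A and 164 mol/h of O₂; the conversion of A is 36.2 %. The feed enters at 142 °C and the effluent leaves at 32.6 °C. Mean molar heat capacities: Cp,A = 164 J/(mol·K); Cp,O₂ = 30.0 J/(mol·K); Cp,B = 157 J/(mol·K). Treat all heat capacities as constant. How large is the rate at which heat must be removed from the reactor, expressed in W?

Extent of reaction ξ = 0.362 × 328 = 118.74 mol/h
Reaction term: ξ·ΔH°_rxn = 118.74 × -263 = -31228 kJ/h
Sensible, feed 142→25 °C: -6869.3 kJ/h
Outlet flows (mol/h): A 209.26, O₂ 104.63, B 118.74
Sensible, products 25→32.6 °C: 426.36 kJ/h
Q = ΔH = -37671 kJ/h = -10.464 kW
Heat removed = 10464 W

Q_out = 10500 W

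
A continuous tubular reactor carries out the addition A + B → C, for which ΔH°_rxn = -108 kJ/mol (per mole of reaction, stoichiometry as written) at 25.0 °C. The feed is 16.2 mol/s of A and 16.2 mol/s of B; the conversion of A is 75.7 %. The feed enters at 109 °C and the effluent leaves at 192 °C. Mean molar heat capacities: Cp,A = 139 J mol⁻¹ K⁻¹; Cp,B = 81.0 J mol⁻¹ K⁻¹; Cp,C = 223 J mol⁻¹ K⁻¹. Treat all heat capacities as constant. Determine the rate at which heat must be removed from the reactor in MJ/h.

Extent of reaction ξ = 0.757 × 16.2 = 12.263 mol/s
Reaction term: ξ·ΔH°_rxn = 12.263 × -108 = -1324.4 kJ/s
Sensible, feed 109→25 °C: -299.38 kJ/s
Outlet flows (mol/s): A 3.9366, B 3.9366, C 12.263
Sensible, products 25→192 °C: 601.33 kJ/s
Q = ΔH = -1022.5 kJ/s = -1022.5 kW
Heat removed = 3681 MJ/h

Q_out = 3680 MJ/h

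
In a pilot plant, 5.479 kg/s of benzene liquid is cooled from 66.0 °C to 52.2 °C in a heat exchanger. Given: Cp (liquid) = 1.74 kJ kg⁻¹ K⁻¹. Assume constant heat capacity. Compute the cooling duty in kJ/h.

Q = ṁ·Cp·ΔT = 5.479 × 1.74 × (52.2 − 66.0) = -131.56 kJ/s
Cooling duty = 473620 kJ/h

Q_c = 474000 kJ/h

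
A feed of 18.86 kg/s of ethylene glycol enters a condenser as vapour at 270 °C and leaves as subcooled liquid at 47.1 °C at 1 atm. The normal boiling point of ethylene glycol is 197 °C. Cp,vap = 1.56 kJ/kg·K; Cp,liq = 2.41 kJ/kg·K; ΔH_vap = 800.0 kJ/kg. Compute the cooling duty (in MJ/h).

Q_c = 86600 MJ/h

vapour 270→197 °C: -113.88 kJ/kg
condensation at 197 °C: -800 kJ/kg
liquid 197→47.1 °C: -361.26 kJ/kg
Δh = -113.88 + -800 + -361.26 = -1275.1 kJ/kg
Q = ṁ·Δh = 18.86 kg/s × -1275.1 kJ/kg = -24049 kJ/s
|Q| = 24049 kW = 86577 MJ/h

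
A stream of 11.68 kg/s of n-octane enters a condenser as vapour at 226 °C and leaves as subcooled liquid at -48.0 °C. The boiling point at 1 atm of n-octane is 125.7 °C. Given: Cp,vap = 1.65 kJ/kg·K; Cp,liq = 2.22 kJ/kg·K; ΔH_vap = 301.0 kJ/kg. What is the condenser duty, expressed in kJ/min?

vapour 226→125.7 °C: -165.49 kJ/kg
condensation at 125.7 °C: -301 kJ/kg
liquid 125.7→-48.0 °C: -385.61 kJ/kg
Δh = -165.49 + -301 + -385.61 = -852.11 kJ/kg
Q = ṁ·Δh = 11.68 kg/s × -852.11 kJ/kg = -9952.6 kJ/s
|Q| = 9952.6 kW = 597160 kJ/min

Q_c = 597000 kJ/min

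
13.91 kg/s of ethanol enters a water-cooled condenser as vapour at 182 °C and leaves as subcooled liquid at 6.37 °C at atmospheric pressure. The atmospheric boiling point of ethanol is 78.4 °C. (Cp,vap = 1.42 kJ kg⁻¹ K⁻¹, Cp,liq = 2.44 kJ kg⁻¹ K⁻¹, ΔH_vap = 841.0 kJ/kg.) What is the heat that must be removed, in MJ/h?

Q_c = 58300 MJ/h

vapour 182→78.4 °C: -147.11 kJ/kg
condensation at 78.4 °C: -841 kJ/kg
liquid 78.4→6.37 °C: -175.75 kJ/kg
Δh = -147.11 + -841 + -175.75 = -1163.9 kJ/kg
Q = ṁ·Δh = 13.91 kg/s × -1163.9 kJ/kg = -16189 kJ/s
|Q| = 16189 kW = 58282 MJ/h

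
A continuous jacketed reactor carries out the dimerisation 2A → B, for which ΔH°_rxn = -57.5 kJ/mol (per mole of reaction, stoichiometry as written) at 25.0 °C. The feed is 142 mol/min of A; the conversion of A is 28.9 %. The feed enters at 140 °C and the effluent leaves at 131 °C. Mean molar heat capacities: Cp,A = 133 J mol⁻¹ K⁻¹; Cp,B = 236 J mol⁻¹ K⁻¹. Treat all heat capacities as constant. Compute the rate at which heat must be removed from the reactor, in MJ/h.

Q_out = 84.9 MJ/h

Extent of reaction ξ = 0.289 × 142 / 2 = 20.519 mol/min
Reaction term: ξ·ΔH°_rxn = 20.519 × -57.5 = -1179.8 kJ/min
Sensible, feed 140→25 °C: -2171.9 kJ/min
Outlet flows (mol/min): A 100.96, B 20.519
Sensible, products 25→131 °C: 1936.7 kJ/min
Q = ΔH = -1415.1 kJ/min = -23.584 kW
Heat removed = 84.904 MJ/h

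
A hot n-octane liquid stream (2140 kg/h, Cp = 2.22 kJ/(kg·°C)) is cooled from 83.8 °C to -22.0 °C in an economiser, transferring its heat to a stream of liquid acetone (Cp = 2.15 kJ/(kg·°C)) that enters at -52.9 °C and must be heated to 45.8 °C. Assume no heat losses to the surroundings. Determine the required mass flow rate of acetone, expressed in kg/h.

Heat released by hot stream: Q = 2140 × 2.22 × (83.8 − -22.0) = 502630 kJ/h
Energy balance on cold side (adiabatic exchanger): Q = ṁ_c·Cp_c·(T_c,out − T_c,in)
ṁ_c = 502630 / [2.15 × (45.8 − -52.9)] = 2368.6 kg/h

ṁ_c = 2370 kg/h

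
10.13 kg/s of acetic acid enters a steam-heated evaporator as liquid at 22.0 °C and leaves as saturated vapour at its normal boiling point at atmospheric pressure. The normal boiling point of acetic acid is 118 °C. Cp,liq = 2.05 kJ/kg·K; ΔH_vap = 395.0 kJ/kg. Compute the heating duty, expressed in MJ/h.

Q = 21600 MJ/h

liquid 22.0→118 °C: 196.8 kJ/kg
vaporisation at 118 °C: 395 kJ/kg
Δh = 196.8 + 395 = 591.8 kJ/kg
Q = ṁ·Δh = 10.13 kg/s × 591.8 kJ/kg = 5994.9 kJ/s
|Q| = 5994.9 kW = 21582 MJ/h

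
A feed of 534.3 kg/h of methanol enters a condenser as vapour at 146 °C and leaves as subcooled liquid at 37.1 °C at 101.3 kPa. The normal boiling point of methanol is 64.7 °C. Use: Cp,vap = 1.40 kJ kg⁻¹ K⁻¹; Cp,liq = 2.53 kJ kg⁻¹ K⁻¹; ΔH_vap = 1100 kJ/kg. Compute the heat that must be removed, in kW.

Q_c = 191 kW

vapour 146→64.7 °C: -113.82 kJ/kg
condensation at 64.7 °C: -1100 kJ/kg
liquid 64.7→37.1 °C: -69.828 kJ/kg
Δh = -113.82 + -1100 + -69.828 = -1283.6 kJ/kg
Q = ṁ·Δh = 534.3 kg/h × -1283.6 kJ/kg = -685850 kJ/h
|Q| = 190.51 kW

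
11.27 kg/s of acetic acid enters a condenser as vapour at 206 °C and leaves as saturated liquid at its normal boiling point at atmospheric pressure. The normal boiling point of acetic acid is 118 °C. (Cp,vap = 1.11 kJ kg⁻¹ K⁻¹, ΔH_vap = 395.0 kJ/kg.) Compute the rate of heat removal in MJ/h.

Q_c = 20000 MJ/h

vapour 206→118 °C: -97.68 kJ/kg
condensation at 118 °C: -395 kJ/kg
Δh = -97.68 + -395 = -492.68 kJ/kg
Q = ṁ·Δh = 11.27 kg/s × -492.68 kJ/kg = -5552.5 kJ/s
|Q| = 5552.5 kW = 19989 MJ/h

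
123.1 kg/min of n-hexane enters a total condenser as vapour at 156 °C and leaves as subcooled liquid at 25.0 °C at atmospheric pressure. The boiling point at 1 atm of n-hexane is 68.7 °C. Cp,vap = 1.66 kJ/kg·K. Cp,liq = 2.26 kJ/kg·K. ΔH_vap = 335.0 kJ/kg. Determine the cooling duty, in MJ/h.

Q_c = 4270 MJ/h

vapour 156→68.7 °C: -144.92 kJ/kg
condensation at 68.7 °C: -335 kJ/kg
liquid 68.7→25.0 °C: -98.762 kJ/kg
Δh = -144.92 + -335 + -98.762 = -578.68 kJ/kg
Q = ṁ·Δh = 123.1 kg/min × -578.68 kJ/kg = -71236 kJ/min
|Q| = 1187.3 kW = 4274.1 MJ/h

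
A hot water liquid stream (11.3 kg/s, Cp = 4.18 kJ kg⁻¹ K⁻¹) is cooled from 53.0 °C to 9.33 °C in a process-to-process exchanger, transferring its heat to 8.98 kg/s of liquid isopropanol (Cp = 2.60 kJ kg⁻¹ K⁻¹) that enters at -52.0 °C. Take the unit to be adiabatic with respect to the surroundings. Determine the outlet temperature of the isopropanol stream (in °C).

T_c,out = 36.3 °C

Heat released by hot stream: Q = 11.3 × 4.18 × (53.0 − 9.33) = 2062.7 kJ/s
Energy balance on cold side (adiabatic exchanger): Q = ṁ_c·Cp_c·(T_c,out − T_c,in)
T_c,out = -52.0 + 2062.7/(8.98 × 2.60) = 36.346 °C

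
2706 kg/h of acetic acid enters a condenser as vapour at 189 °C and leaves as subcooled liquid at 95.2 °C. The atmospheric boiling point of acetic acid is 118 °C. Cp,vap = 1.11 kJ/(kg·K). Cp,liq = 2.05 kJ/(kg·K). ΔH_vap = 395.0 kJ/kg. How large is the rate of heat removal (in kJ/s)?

Q_c = 391 kJ/s

vapour 189→118 °C: -78.81 kJ/kg
condensation at 118 °C: -395 kJ/kg
liquid 118→95.2 °C: -46.74 kJ/kg
Δh = -78.81 + -395 + -46.74 = -520.55 kJ/kg
Q = ṁ·Δh = 2706 kg/h × -520.55 kJ/kg = -1.4086e+06 kJ/h
|Q| = 391.28 kW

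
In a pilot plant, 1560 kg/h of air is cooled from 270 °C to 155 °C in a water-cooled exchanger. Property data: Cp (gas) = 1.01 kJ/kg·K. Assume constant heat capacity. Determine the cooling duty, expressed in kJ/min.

Q_c = 3020 kJ/min

Q = ṁ·Cp·ΔT = 1560 × 1.01 × (155 − 270) = -181190 kJ/h
Converting: 181190 / 3600 s = 50.332 kW
Cooling duty = 3019.9 kJ/min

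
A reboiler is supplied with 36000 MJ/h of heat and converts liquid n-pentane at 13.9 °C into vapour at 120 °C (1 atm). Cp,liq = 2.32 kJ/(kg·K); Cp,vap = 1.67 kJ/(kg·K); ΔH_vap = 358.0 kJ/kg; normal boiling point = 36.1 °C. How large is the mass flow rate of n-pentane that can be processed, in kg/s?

Δh = 2.32×(36.1−13.9) + 358.0 + 1.67×(120−36.1) = 549.62 kJ/kg
Q = 36000 MJ/h = 10000 kJ/s = 10000 kJ/s
ṁ = Q/Δh = 10000 / 549.62 = 18.194 kg/s

ṁ = 18.2 kg/s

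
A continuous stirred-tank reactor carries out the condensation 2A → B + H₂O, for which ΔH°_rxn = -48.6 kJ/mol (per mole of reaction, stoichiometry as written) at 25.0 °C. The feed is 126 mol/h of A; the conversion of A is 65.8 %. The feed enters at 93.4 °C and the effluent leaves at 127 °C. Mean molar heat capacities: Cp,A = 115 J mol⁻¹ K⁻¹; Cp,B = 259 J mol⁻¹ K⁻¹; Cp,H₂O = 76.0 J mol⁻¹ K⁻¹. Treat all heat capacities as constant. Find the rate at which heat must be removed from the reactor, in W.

Q_out = 301 W

Extent of reaction ξ = 0.658 × 126 / 2 = 41.454 mol/h
Reaction term: ξ·ΔH°_rxn = 41.454 × -48.6 = -2014.7 kJ/h
Sensible, feed 93.4→25 °C: -991.12 kJ/h
Outlet flows (mol/h): A 43.092, B 41.454, H₂O 41.454
Sensible, products 25→127 °C: 1922 kJ/h
Q = ΔH = -1083.8 kJ/h = -0.30106 kW
Heat removed = 301.06 W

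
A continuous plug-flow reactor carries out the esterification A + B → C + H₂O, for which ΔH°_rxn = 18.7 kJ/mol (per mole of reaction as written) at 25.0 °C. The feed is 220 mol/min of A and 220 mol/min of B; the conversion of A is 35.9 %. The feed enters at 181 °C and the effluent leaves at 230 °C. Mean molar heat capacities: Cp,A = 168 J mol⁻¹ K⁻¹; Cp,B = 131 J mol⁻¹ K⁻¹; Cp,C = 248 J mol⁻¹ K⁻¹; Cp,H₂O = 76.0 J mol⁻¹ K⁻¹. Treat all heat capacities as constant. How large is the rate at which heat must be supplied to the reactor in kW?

Extent of reaction ξ = 0.359 × 220 = 78.98 mol/min
Reaction term: ξ·ΔH°_rxn = 78.98 × 18.7 = 1476.9 kJ/min
Sensible, feed 181→25 °C: -10262 kJ/min
Outlet flows (mol/min): A 141.02, B 141.02, C 78.98, H₂O 78.98
Sensible, products 25→230 °C: 13890 kJ/min
Q = ΔH = 5104.9 kJ/min = 85.082 kW
Heat supplied = 85.082 kW

Q_in = 85.1 kW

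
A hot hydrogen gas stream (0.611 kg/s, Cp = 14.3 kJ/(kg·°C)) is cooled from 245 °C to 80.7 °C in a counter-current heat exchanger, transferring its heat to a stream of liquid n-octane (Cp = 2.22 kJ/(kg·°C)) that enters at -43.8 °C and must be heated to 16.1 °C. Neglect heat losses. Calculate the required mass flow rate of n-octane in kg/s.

ṁ_c = 10.8 kg/s

Heat released by hot stream: Q = 0.611 × 14.3 × (245 − 80.7) = 1435.5 kJ/s
Energy balance on cold side (adiabatic exchanger): Q = ṁ_c·Cp_c·(T_c,out − T_c,in)
ṁ_c = 1435.5 / [2.22 × (16.1 − -43.8)] = 10.795 kg/s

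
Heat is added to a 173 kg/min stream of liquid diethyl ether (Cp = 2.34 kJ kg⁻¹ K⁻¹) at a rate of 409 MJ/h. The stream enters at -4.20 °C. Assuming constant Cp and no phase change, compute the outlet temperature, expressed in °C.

Q = 409 MJ/h = 6816.7 kJ/min
ΔT = Q/(ṁ·Cp) = 6816.7/(173×2.34) = 16.839 K
T_out = -4.20 + 16.839 = 12.639 °C

T_out = 12.6 °C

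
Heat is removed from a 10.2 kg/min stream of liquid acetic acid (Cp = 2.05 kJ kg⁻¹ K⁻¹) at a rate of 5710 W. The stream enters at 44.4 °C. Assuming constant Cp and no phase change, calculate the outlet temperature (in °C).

Q = 5710 W = 342.6 kJ/min
ΔT = Q/(ṁ·Cp) = 342.6/(10.2×2.05) = 16.385 K
T_out = 44.4 − 16.385 = 28.015 °C

T_out = 28.0 °C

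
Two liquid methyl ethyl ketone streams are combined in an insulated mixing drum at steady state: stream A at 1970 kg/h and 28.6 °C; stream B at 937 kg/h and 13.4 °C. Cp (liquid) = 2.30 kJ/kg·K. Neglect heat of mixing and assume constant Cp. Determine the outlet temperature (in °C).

No heat crosses the boundary, so H_out = H_in.
T_out = Σ ṁᵢCp,ᵢTᵢ / Σ ṁᵢCp,ᵢ
      = 158460 / 6686.1 = 23.701 °C

T_out = 23.7 °C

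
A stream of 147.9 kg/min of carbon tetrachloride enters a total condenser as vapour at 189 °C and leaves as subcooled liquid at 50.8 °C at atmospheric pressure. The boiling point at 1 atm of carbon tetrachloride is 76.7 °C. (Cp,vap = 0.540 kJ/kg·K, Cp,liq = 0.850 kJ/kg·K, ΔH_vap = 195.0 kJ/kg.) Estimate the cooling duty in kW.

vapour 189→76.7 °C: -60.642 kJ/kg
condensation at 76.7 °C: -195 kJ/kg
liquid 76.7→50.8 °C: -22.015 kJ/kg
Δh = -60.642 + -195 + -22.015 = -277.66 kJ/kg
Q = ṁ·Δh = 147.9 kg/min × -277.66 kJ/kg = -41065 kJ/min
|Q| = 684.42 kW

Q_c = 684 kW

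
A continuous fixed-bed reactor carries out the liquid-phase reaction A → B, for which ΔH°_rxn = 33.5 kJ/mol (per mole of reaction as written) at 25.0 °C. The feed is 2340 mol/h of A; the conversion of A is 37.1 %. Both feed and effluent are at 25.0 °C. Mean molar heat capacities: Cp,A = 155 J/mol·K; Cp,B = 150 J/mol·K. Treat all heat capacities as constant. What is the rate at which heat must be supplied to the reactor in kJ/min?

Q_in = 485 kJ/min

Extent of reaction ξ = 0.371 × 2340 = 868.14 mol/h
Reaction term: ξ·ΔH°_rxn = 868.14 × 33.5 = 29083 kJ/h
Q = ΔH = 29083 kJ/h = 8.0785 kW
Heat supplied = 484.71 kJ/min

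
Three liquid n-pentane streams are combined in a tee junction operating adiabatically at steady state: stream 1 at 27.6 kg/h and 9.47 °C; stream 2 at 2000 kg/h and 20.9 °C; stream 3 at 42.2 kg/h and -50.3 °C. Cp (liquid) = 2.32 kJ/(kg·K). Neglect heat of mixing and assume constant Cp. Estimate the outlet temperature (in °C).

T_out = 19.3 °C

Adiabatic, steady state ⇒ Σ ṁᵢCp,ᵢ(T_out − Tᵢ) = 0
Σ ṁᵢCp,ᵢTᵢ = 27.6×2.32×9.47 + 2000×2.32×20.9 + 42.2×2.32×-50.3 = 92658
Σ ṁᵢCp,ᵢ = 27.6×2.32 + 2000×2.32 + 42.2×2.32 = 4801.9
T_out = 92658 / 4801.9 = 19.296 °C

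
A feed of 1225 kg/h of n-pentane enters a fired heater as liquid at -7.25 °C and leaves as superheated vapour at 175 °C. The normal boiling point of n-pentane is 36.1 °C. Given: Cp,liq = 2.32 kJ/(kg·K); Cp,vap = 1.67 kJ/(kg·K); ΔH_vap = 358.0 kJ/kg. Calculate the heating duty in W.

liquid -7.25→36.1 °C: 100.57 kJ/kg
vaporisation at 36.1 °C: 358 kJ/kg
vapour 36.1→175 °C: 231.96 kJ/kg
Δh = 100.57 + 358 + 231.96 = 690.53 kJ/kg
Q = ṁ·Δh = 1225 kg/h × 690.53 kJ/kg = 845910 kJ/h
|Q| = 234.97 kW = 234970 W

Q = 235000 W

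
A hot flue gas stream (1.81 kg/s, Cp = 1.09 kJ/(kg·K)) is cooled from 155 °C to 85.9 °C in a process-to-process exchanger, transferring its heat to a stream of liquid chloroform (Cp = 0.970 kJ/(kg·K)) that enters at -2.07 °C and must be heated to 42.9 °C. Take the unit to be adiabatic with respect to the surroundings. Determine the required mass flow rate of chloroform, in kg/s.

ṁ_c = 3.13 kg/s

Heat released by hot stream: Q = 1.81 × 1.09 × (155 − 85.9) = 136.33 kJ/s
Energy balance on cold side (adiabatic exchanger): Q = ṁ_c·Cp_c·(T_c,out − T_c,in)
ṁ_c = 136.33 / [0.970 × (42.9 − -2.07)] = 3.1253 kg/s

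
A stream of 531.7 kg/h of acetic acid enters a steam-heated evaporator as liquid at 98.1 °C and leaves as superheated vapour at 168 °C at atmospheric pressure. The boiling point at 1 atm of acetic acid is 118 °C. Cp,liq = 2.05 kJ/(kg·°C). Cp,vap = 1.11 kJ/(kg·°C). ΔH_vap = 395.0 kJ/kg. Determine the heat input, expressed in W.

liquid 98.1→118 °C: 40.795 kJ/kg
vaporisation at 118 °C: 395 kJ/kg
vapour 118→168 °C: 55.5 kJ/kg
Δh = 40.795 + 395 + 55.5 = 491.3 kJ/kg
Q = ṁ·Δh = 531.7 kg/h × 491.3 kJ/kg = 261220 kJ/h
|Q| = 72.562 kW = 72562 W

Q = 72600 W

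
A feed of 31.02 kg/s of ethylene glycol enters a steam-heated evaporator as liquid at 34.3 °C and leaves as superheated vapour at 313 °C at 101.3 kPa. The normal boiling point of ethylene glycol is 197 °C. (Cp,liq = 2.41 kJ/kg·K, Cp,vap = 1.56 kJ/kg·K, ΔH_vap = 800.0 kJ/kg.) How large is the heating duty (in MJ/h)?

Q = 153000 MJ/h

liquid 34.3→197 °C: 392.11 kJ/kg
vaporisation at 197 °C: 800 kJ/kg
vapour 197→313 °C: 180.96 kJ/kg
Δh = 392.11 + 800 + 180.96 = 1373.1 kJ/kg
Q = ṁ·Δh = 31.02 kg/s × 1373.1 kJ/kg = 42593 kJ/s
|Q| = 42593 kW = 153330 MJ/h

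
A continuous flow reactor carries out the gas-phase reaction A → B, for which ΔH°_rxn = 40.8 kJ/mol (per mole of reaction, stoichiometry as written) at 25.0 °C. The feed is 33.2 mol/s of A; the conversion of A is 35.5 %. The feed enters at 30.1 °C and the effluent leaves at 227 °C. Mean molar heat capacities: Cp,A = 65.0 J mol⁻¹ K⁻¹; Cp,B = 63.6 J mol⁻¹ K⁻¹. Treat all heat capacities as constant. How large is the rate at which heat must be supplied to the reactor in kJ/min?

Extent of reaction ξ = 0.355 × 33.2 = 11.786 mol/s
Reaction term: ξ·ΔH°_rxn = 11.786 × 40.8 = 480.87 kJ/s
Sensible, feed 30.1→25 °C: -11.006 kJ/s
Outlet flows (mol/s): A 21.414, B 11.786
Sensible, products 25→227 °C: 432.58 kJ/s
Q = ΔH = 902.45 kJ/s = 902.45 kW
Heat supplied = 54147 kJ/min

Q_in = 54100 kJ/min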